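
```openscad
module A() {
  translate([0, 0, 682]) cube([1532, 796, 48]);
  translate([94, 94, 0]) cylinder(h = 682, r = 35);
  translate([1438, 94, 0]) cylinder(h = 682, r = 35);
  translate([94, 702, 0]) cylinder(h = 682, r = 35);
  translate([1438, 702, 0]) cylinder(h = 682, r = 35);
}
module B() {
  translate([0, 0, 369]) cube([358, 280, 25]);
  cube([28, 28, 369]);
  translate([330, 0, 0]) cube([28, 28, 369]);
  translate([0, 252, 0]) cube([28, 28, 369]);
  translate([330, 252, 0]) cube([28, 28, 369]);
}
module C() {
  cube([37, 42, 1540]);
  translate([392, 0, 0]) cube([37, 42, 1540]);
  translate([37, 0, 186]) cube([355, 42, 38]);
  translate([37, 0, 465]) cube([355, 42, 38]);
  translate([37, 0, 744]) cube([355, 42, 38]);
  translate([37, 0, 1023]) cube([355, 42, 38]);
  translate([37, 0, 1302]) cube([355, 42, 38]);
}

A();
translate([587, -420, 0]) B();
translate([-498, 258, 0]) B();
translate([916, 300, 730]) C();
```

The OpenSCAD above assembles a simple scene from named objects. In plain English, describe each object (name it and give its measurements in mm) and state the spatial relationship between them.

A is a rectangular dining table. The top is 1532×796×48 mm with its upper surface at z = 730 mm. It stands on four round legs of 70 mm diameter, each leg's bounding box inset 59 mm from the nearest pair of top edges, running from the floor to the underside of the top.

B is a four-legged stool. The seat is a 358×280×25 mm slab whose top surface is at z = 394 mm; four square legs, each 28×28 mm in cross-section, run from the floor (z = 0) to the underside of the seat, each flush with a corner of the seat.

C is a straight ladder. Two 37×42 mm vertical rails, 1540 mm tall, stand 429 mm apart (outside-to-outside) with their front faces coplanar on the −y side. 5 rungs, each 42 mm deep and 38 mm tall, span between the inner faces of the rails, front faces flush with the rails. The lowest rung's underside is at z = 186 mm and rungs are spaced 279 mm apart (underside to underside).

Two stools sit around the table at the −y, −x sides. The ladder is on top of the table.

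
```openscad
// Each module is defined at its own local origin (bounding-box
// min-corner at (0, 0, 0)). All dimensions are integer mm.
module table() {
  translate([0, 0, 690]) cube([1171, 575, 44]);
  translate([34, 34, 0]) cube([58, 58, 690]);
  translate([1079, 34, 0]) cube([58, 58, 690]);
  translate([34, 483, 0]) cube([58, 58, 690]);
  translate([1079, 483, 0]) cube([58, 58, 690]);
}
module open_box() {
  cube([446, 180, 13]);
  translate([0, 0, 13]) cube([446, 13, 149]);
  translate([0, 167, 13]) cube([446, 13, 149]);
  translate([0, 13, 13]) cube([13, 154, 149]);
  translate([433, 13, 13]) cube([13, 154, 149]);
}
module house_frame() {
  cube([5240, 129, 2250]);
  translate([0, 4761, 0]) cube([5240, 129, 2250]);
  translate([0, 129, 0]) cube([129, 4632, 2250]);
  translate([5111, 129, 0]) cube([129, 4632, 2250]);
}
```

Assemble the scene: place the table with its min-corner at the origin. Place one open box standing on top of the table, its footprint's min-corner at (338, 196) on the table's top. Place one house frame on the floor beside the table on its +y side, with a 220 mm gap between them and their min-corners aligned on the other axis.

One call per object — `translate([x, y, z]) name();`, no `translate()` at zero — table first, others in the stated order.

table();
translate([338, 196, 734]) open_box();
translate([0, 795, 0]) house_frame();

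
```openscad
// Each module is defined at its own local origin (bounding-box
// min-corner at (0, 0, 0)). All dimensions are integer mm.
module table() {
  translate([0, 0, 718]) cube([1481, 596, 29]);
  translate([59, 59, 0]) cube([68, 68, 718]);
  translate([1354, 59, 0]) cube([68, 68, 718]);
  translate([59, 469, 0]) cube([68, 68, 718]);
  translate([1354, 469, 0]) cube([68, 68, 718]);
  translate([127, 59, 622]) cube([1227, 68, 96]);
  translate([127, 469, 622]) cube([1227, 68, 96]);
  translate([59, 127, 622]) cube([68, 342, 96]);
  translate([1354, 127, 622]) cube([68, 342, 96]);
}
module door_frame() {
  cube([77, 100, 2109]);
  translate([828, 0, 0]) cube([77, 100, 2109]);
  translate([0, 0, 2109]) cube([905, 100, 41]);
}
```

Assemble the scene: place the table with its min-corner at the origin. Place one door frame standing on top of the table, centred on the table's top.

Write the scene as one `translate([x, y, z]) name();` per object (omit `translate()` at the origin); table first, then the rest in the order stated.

table();
translate([288, 248, 747]) door_frame();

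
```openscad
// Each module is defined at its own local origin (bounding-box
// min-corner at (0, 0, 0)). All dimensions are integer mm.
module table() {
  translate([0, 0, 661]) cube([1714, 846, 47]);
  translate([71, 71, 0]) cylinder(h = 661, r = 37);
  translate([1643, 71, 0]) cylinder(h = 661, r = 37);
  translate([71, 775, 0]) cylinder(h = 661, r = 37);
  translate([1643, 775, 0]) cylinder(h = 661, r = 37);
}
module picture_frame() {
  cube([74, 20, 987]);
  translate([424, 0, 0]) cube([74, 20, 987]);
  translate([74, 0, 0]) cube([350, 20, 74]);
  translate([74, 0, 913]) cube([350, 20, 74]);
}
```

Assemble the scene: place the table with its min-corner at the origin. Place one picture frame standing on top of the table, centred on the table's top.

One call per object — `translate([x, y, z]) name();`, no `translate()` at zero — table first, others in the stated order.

table();
translate([608, 413, 708]) picture_frame();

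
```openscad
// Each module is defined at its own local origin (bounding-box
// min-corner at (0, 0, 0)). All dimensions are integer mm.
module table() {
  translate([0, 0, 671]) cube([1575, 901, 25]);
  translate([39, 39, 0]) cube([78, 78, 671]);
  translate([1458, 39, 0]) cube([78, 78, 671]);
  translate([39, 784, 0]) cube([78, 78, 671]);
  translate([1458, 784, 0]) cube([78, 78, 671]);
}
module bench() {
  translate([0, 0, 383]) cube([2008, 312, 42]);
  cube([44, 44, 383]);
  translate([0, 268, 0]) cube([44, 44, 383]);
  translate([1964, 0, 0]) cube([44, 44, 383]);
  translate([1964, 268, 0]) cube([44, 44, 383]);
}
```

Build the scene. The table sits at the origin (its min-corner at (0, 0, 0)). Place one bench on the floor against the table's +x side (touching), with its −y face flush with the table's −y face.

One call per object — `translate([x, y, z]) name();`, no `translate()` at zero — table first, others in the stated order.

table();
translate([1575, 0, 0]) bench();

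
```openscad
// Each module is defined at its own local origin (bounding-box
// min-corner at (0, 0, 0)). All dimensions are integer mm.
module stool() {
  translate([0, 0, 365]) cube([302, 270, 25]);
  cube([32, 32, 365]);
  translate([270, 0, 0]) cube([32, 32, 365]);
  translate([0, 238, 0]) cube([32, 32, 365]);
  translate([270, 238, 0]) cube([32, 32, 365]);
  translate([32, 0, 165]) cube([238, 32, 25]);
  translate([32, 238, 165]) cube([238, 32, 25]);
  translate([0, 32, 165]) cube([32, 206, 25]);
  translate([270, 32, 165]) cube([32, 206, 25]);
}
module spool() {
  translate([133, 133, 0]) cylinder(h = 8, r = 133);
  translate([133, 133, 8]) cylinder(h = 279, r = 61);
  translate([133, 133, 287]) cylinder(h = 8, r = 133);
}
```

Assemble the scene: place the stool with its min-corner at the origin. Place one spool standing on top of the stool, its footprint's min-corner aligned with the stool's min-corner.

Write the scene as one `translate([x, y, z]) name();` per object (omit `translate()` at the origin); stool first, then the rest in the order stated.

stool();
translate([0, 0, 390]) spool();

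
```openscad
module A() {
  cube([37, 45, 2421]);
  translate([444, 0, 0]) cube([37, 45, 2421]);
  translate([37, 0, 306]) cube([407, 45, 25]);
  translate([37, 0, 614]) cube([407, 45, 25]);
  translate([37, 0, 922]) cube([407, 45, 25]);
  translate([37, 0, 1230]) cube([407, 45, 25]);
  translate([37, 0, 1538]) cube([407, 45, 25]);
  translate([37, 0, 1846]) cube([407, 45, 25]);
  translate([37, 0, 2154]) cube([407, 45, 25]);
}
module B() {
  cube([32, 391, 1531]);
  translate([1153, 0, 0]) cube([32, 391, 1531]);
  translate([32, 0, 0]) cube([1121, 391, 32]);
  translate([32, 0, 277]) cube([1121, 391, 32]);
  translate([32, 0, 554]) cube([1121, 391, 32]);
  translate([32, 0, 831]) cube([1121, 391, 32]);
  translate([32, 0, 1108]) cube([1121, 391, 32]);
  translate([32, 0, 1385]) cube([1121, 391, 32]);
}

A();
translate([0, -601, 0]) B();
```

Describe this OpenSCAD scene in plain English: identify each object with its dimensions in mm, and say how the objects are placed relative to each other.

A is a wooden ladder with two side rails of 37×45 mm section and 2421 mm height, set 481 mm apart overall. Between them run 7 rectangular rungs (45 mm deep, 25 mm thick), front faces flush with the rails' −y face. The bottom of the first rung is 306 mm above the floor and each subsequent rung is 308 mm higher than the one below.

B is a bookshelf 1185 mm wide overall, 391 mm deep and 1531 mm tall. The two sides are 32 mm thick vertical panels. 6 horizontal shelves of 32 mm thickness span between the inner faces of the sides; the lowest shelf sits on the floor and shelves are stacked with a clear vertical gap of 245 mm between each pair.

The bookshelf is on the floor beside the ladder on its −y side.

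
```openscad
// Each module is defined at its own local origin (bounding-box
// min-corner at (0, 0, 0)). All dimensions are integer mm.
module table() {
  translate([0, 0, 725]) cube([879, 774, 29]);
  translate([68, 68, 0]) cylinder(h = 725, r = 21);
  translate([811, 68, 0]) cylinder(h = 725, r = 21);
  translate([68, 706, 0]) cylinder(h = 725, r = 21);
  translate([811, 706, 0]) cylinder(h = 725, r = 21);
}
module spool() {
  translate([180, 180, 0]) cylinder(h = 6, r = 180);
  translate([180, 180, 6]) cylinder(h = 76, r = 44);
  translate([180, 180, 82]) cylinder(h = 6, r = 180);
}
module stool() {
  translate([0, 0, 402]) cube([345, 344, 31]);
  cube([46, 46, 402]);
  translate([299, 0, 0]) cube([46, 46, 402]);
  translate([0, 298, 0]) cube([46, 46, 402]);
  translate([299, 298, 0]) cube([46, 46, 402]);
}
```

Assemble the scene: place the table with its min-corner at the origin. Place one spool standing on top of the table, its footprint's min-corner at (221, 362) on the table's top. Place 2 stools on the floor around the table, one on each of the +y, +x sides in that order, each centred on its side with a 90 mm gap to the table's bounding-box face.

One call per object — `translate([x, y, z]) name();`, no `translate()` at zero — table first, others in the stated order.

table();
translate([221, 362, 754]) spool();
translate([267, 864, 0]) stool();
translate([969, 215, 0]) stool();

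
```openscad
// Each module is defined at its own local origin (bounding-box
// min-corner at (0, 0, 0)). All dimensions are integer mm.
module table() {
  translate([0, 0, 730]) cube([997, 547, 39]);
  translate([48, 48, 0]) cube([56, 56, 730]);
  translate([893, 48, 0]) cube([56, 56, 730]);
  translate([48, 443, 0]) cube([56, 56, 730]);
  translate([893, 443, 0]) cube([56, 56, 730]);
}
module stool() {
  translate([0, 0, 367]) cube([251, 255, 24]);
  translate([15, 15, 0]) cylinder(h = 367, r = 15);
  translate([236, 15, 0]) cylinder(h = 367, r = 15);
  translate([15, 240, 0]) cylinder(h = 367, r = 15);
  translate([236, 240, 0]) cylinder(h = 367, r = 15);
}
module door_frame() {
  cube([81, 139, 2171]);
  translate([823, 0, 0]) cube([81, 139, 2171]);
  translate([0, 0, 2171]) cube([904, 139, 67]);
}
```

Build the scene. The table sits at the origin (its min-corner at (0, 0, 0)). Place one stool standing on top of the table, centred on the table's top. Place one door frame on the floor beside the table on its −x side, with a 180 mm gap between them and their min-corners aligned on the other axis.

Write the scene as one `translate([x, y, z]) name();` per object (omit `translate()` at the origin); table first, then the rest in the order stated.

table();
translate([373, 146, 769]) stool();
translate([-1084, 0, 0]) door_frame();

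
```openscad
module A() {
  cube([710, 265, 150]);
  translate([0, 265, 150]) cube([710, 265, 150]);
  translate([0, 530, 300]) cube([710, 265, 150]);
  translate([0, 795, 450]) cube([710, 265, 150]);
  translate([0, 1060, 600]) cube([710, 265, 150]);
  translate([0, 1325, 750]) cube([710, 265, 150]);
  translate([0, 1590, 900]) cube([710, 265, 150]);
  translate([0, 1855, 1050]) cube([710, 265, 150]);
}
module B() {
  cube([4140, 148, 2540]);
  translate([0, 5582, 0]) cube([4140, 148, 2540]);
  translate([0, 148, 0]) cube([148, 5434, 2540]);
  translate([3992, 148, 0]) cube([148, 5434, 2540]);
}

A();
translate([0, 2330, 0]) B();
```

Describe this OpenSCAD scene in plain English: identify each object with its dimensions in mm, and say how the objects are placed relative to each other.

A is a straight staircase of 8 solid steps. Each step is 710 mm wide (x), 265 mm deep (y, the going) and 150 mm tall (the rise). The first step rests on the floor; each subsequent step sits one going further in +y and one rise higher in +z, directly behind and above the previous step with no overlap.

B is a box-shaped house frame (walls only): outside footprint 4140×5730 mm, wall height 2540 mm, wall thickness 148 mm. The two y-facing walls run the full x-width; the two x-facing walls fit between the inner faces of the y-facing walls.

The house frame is on the floor beside the staircase on its +y side.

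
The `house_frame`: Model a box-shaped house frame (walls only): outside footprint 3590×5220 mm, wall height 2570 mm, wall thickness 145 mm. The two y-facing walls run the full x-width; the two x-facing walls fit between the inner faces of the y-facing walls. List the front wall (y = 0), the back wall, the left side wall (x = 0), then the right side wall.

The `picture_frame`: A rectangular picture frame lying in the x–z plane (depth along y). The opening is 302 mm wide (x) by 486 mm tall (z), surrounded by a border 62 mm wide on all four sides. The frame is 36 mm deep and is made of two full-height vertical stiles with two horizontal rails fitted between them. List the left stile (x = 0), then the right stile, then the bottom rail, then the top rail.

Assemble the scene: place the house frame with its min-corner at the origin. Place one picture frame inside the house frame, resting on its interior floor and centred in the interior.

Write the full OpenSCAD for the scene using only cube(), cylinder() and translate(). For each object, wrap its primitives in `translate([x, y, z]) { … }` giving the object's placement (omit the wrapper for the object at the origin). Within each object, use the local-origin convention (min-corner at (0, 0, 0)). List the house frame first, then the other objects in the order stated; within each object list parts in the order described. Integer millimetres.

cube([3590, 145, 2570]);
translate([0, 5075, 0]) cube([3590, 145, 2570]);
translate([0, 145, 0]) cube([145, 4930, 2570]);
translate([3445, 145, 0]) cube([145, 4930, 2570]);
translate([1582, 2592, 0]) {
  cube([62, 36, 610]);
  translate([364, 0, 0]) cube([62, 36, 610]);
  translate([62, 0, 0]) cube([302, 36, 62]);
  translate([62, 0, 548]) cube([302, 36, 62]);
}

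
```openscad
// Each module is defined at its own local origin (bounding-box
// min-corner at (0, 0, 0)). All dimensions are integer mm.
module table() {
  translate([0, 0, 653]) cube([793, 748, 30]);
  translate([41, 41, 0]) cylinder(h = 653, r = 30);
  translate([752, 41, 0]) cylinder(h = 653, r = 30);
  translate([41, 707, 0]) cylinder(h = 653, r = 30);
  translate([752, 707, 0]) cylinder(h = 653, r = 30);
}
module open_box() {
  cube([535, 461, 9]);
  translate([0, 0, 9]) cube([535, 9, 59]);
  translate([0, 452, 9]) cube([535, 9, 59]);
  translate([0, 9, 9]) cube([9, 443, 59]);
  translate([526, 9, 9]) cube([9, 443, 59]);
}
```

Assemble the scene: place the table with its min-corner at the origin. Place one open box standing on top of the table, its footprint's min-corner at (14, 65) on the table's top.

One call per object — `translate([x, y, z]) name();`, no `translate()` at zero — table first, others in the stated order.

table();
translate([14, 65, 683]) open_box();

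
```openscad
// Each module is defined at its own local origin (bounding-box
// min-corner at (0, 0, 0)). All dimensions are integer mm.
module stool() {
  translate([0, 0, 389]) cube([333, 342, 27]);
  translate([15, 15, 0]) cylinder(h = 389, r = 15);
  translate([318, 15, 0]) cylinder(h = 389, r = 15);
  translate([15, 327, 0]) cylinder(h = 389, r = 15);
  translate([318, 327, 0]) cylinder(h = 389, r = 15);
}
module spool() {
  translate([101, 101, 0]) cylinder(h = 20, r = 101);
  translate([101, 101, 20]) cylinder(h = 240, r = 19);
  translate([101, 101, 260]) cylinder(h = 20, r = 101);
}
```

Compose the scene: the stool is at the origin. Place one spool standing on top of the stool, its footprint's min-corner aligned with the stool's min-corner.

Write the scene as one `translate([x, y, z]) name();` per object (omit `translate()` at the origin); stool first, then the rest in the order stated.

stool();
translate([0, 0, 416]) spool();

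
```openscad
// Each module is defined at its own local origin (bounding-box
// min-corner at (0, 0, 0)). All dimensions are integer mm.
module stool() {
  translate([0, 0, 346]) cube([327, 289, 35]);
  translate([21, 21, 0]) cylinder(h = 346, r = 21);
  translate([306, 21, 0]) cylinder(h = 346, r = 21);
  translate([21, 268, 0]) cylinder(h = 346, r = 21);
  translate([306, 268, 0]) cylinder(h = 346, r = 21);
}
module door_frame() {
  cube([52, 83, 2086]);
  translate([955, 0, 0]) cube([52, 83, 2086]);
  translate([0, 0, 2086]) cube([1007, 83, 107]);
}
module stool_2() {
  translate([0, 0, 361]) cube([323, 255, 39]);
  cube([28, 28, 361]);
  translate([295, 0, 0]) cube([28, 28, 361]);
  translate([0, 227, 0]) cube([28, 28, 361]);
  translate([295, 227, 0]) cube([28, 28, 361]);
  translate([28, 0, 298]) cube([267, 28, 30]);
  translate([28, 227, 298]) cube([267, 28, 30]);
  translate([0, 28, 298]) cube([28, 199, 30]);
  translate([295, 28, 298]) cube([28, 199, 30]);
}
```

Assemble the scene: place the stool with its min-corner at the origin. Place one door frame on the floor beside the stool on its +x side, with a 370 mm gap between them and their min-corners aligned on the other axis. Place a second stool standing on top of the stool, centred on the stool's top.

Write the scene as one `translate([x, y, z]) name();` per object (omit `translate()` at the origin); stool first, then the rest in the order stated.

stool();
translate([697, 0, 0]) door_frame();
translate([2, 17, 381]) stool_2();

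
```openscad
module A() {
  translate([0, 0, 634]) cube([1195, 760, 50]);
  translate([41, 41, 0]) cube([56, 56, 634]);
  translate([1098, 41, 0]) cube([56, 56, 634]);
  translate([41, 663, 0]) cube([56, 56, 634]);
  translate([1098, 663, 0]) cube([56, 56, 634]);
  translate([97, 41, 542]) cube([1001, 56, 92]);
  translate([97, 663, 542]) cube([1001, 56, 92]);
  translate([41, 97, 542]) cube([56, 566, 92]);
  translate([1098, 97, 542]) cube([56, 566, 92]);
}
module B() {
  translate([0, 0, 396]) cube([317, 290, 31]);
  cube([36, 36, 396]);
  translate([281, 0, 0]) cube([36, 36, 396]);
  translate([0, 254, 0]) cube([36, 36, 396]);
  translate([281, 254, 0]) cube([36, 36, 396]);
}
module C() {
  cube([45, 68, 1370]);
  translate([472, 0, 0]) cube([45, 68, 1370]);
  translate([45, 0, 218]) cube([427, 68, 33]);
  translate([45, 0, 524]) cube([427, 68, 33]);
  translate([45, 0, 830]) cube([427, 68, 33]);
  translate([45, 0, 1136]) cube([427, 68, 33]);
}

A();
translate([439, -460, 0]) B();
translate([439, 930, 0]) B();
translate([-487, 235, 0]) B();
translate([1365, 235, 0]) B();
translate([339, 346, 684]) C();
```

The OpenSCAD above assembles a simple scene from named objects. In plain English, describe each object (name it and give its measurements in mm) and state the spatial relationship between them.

A is a table: top 1195 mm (x) × 760 mm (y), 50 mm thick, upper face at z = 684 mm, on four 56×56 mm square legs, each inset 41 mm from the nearest pair of top edges, running from z = 0 to the bottom of the top. Four apron rails, 56 mm thick and 92 mm tall, run between adjacent legs with their top edges flush with the underside of the top and their outer faces flush with the legs' outer faces.

B is a four-legged stool. The seat is 317×290 mm, 31 mm thick, top at z = 427 mm. It stands on four square legs, each 36×36 mm in cross-section, from z = 0 to the seat underside, each flush with a corner of the seat.

C is a wooden ladder with two side rails of 45×68 mm section and 1370 mm height, set 517 mm apart overall. Between them run 4 rectangular rungs (68 mm deep, 33 mm thick), front faces flush with the rails' −y face. The bottom of the first rung is 218 mm above the floor and each subsequent rung is 306 mm higher than the one below.

Four stools sit around the table at the −y, +y, −x, +x sides. The ladder is on top of the table, centred.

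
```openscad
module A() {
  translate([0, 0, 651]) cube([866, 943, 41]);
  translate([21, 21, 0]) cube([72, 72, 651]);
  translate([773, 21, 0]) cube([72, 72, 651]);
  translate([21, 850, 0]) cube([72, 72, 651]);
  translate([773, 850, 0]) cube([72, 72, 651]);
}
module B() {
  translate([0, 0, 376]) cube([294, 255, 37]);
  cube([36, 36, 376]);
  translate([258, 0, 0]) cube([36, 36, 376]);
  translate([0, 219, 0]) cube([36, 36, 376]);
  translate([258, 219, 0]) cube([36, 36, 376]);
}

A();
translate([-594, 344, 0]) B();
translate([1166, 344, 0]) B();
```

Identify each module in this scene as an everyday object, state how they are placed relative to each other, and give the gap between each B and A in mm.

A is a table. B is a stool. Two stools sit around the table at the −x, +x sides. The gap between each stool and the table is 300 mm.

Each stool's nearest face is 300 mm from the table's bounding box.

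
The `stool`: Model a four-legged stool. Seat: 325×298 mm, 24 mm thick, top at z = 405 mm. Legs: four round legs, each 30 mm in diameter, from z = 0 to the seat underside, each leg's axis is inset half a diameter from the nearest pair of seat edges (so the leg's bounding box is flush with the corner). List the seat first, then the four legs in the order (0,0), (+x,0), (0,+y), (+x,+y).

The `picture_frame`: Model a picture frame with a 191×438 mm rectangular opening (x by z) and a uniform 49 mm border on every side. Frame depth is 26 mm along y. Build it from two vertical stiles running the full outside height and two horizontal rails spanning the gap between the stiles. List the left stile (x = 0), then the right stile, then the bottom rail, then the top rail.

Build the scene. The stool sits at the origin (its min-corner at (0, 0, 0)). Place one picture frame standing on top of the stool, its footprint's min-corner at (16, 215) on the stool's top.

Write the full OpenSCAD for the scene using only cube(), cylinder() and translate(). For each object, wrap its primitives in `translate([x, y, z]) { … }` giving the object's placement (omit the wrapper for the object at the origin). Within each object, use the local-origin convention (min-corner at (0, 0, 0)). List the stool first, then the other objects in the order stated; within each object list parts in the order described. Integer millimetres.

translate([0, 0, 381]) cube([325, 298, 24]);
translate([15, 15, 0]) cylinder(h = 381, r = 15);
translate([310, 15, 0]) cylinder(h = 381, r = 15);
translate([15, 283, 0]) cylinder(h = 381, r = 15);
translate([310, 283, 0]) cylinder(h = 381, r = 15);
translate([16, 215, 405]) {
  cube([49, 26, 536]);
  translate([240, 0, 0]) cube([49, 26, 536]);
  translate([49, 0, 0]) cube([191, 26, 49]);
  translate([49, 0, 487]) cube([191, 26, 49]);
}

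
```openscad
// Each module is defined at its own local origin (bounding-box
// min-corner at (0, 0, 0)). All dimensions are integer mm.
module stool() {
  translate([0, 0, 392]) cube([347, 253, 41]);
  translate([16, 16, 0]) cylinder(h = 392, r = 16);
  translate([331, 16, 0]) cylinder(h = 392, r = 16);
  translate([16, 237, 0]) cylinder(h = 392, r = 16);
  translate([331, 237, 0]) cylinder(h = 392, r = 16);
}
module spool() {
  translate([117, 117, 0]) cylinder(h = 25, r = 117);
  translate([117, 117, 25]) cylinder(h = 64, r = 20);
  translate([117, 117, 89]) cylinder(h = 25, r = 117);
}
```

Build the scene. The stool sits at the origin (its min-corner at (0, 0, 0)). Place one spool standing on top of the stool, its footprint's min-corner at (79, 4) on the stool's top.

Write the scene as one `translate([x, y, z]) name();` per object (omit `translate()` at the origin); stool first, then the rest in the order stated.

stool();
translate([79, 4, 433]) spool();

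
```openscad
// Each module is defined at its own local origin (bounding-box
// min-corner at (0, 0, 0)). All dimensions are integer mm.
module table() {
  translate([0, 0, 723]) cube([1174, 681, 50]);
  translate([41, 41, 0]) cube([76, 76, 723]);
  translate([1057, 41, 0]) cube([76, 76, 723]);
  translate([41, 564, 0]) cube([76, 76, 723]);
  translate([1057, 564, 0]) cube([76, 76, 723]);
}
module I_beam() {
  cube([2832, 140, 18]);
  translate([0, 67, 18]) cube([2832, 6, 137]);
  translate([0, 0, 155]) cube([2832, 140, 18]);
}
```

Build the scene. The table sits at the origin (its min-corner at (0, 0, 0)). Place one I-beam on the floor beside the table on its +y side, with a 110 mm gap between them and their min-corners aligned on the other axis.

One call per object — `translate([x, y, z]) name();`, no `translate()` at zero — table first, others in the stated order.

table();
translate([0, 791, 0]) I_beam();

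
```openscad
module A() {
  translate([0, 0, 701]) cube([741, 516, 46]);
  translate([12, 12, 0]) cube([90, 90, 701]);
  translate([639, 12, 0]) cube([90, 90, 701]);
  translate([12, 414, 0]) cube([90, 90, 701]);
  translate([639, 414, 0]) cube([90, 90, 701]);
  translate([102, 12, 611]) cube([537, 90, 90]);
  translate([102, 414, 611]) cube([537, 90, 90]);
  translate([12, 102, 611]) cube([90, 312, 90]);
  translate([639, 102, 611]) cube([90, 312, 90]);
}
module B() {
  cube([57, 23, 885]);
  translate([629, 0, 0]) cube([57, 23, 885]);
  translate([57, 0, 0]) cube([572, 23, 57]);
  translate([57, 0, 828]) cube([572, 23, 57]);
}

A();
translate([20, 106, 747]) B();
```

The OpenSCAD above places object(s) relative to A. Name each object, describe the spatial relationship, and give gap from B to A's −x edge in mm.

The picture frame's min-x is at 20; the table's min-x is 0; gap = 20 mm.

A is a table. B is a picture frame. The picture frame is on top of the table. The gap from the picture frame to the table's −x edge is 20 mm.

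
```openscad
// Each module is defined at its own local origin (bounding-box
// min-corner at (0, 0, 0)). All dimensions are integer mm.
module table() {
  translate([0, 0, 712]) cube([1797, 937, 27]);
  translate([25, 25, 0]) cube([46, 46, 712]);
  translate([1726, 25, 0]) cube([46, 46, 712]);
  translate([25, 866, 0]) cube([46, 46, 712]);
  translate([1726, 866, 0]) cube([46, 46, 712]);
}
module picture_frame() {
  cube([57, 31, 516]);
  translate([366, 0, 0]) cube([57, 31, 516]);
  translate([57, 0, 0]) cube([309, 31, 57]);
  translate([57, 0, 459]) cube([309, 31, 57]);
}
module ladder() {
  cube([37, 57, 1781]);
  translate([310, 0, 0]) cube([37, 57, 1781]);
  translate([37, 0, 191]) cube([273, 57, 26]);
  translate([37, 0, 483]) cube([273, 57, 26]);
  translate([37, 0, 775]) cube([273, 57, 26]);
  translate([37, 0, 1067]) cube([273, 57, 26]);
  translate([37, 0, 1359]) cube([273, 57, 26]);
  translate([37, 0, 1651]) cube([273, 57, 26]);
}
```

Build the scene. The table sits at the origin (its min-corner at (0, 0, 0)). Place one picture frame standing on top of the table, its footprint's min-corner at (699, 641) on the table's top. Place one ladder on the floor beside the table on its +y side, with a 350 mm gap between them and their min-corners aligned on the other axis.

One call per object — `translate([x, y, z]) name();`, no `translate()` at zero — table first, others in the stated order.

table();
translate([699, 641, 739]) picture_frame();
translate([0, 1287, 0]) ladder();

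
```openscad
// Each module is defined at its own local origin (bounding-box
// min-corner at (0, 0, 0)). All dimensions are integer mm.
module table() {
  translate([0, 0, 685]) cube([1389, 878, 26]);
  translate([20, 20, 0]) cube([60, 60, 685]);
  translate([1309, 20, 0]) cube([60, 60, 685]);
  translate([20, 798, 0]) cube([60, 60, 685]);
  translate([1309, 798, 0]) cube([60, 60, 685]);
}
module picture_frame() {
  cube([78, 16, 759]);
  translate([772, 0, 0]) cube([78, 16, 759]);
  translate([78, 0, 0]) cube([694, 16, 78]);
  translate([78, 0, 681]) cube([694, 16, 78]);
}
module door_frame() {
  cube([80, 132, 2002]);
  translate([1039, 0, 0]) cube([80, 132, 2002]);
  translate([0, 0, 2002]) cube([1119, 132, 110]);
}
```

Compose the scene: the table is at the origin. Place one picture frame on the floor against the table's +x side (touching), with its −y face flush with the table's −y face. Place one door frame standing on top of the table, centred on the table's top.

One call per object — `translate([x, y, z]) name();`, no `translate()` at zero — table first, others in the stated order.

table();
translate([1389, 0, 0]) picture_frame();
translate([135, 373, 711]) door_frame();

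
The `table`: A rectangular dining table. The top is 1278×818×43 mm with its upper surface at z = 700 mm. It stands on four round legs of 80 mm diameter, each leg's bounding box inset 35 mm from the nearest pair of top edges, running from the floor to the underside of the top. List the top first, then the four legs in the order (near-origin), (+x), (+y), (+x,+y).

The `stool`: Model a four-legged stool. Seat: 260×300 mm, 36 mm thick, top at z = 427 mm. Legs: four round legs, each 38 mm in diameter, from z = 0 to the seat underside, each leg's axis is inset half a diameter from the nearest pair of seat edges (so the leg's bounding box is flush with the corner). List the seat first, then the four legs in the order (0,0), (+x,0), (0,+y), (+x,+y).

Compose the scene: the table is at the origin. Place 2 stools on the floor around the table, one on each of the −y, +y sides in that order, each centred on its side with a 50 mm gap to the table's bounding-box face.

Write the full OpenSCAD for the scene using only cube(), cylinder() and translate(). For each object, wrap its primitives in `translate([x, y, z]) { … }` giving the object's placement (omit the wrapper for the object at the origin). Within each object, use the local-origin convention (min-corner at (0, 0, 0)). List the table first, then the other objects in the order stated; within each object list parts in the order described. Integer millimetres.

translate([0, 0, 657]) cube([1278, 818, 43]);
translate([75, 75, 0]) cylinder(h = 657, r = 40);
translate([1203, 75, 0]) cylinder(h = 657, r = 40);
translate([75, 743, 0]) cylinder(h = 657, r = 40);
translate([1203, 743, 0]) cylinder(h = 657, r = 40);
translate([509, -350, 0]) {
  translate([0, 0, 391]) cube([260, 300, 36]);
  translate([19, 19, 0]) cylinder(h = 391, r = 19);
  translate([241, 19, 0]) cylinder(h = 391, r = 19);
  translate([19, 281, 0]) cylinder(h = 391, r = 19);
  translate([241, 281, 0]) cylinder(h = 391, r = 19);
}
translate([509, 868, 0]) {
  translate([0, 0, 391]) cube([260, 300, 36]);
  translate([19, 19, 0]) cylinder(h = 391, r = 19);
  translate([241, 19, 0]) cylinder(h = 391, r = 19);
  translate([19, 281, 0]) cylinder(h = 391, r = 19);
  translate([241, 281, 0]) cylinder(h = 391, r = 19);
}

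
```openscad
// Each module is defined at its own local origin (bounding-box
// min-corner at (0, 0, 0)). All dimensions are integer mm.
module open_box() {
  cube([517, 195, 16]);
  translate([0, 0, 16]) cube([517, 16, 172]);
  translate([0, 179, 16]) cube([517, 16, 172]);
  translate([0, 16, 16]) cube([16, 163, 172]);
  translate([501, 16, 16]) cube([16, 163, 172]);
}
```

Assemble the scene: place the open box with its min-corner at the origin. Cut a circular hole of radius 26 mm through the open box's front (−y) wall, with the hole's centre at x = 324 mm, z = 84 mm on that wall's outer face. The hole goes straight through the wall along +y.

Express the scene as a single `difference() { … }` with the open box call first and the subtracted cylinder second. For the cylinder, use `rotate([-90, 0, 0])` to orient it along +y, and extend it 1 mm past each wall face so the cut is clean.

difference() {
  open_box();
  translate([324, -1, 84]) rotate([-90, 0, 0]) cylinder(h = 18, r = 26);
}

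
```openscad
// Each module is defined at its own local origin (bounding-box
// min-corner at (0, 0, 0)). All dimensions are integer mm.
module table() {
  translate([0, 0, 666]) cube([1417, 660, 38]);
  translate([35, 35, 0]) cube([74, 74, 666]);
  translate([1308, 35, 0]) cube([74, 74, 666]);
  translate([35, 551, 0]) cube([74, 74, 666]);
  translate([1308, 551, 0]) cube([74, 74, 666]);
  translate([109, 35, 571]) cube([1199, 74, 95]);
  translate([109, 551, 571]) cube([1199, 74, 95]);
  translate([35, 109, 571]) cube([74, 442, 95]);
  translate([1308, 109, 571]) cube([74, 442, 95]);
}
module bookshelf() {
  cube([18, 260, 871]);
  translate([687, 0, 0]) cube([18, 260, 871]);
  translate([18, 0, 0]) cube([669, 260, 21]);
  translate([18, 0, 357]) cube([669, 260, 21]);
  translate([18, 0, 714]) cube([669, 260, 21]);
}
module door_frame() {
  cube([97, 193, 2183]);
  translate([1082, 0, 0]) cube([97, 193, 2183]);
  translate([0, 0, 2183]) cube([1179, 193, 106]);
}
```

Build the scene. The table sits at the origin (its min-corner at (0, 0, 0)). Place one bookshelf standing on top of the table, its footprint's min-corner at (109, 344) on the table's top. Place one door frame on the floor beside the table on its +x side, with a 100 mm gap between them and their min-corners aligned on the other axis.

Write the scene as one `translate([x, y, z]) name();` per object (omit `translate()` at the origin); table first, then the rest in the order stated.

table();
translate([109, 344, 704]) bookshelf();
translate([1517, 0, 0]) door_frame();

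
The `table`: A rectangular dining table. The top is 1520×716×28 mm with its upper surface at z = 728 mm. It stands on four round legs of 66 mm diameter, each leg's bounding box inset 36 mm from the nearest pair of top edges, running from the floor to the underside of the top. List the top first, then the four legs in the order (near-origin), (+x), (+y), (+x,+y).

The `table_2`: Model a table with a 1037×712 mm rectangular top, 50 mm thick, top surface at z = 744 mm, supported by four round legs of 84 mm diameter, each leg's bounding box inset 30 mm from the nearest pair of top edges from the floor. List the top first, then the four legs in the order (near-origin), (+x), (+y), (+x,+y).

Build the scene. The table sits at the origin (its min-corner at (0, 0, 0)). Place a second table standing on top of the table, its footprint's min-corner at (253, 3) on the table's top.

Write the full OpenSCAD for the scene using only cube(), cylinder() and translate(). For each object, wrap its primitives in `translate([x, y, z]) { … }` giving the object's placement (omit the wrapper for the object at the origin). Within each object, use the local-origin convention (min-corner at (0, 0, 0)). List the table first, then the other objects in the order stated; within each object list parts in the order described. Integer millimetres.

translate([0, 0, 700]) cube([1520, 716, 28]);
translate([69, 69, 0]) cylinder(h = 700, r = 33);
translate([1451, 69, 0]) cylinder(h = 700, r = 33);
translate([69, 647, 0]) cylinder(h = 700, r = 33);
translate([1451, 647, 0]) cylinder(h = 700, r = 33);
translate([253, 3, 728]) {
  translate([0, 0, 694]) cube([1037, 712, 50]);
  translate([72, 72, 0]) cylinder(h = 694, r = 42);
  translate([965, 72, 0]) cylinder(h = 694, r = 42);
  translate([72, 640, 0]) cylinder(h = 694, r = 42);
  translate([965, 640, 0]) cylinder(h = 694, r = 42);
}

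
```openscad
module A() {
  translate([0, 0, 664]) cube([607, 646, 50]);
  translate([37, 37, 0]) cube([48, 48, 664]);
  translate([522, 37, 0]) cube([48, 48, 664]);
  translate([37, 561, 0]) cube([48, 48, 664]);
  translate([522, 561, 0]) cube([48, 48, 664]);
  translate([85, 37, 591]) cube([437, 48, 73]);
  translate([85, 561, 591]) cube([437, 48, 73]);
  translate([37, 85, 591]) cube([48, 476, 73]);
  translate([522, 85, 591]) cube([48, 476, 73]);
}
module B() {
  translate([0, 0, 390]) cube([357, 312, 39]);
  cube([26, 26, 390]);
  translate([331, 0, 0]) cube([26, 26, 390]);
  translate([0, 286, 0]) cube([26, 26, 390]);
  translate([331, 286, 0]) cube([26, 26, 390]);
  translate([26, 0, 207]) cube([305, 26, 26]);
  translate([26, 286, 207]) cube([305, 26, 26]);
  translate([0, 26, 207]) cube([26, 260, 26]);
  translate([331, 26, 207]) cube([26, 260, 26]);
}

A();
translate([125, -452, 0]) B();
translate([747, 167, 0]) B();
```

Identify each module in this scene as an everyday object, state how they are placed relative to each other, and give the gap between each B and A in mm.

A is a table. B is a stool. Two stools sit around the table at the −y, +x sides. The gap between each stool and the table is 140 mm.

Each stool's nearest face is 140 mm from the table's bounding box.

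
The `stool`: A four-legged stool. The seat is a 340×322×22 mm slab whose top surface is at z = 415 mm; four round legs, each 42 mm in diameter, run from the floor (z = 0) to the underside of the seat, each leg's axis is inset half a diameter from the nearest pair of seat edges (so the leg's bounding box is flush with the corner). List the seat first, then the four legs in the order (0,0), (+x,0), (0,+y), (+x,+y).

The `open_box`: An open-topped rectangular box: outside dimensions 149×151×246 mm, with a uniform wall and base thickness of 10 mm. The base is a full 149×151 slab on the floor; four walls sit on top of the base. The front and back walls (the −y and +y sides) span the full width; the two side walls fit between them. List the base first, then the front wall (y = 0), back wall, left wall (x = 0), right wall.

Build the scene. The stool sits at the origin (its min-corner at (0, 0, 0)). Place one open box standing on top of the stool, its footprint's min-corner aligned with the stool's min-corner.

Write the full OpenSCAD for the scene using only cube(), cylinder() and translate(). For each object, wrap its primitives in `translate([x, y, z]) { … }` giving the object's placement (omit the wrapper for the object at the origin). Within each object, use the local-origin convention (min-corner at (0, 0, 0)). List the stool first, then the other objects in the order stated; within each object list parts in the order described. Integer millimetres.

translate([0, 0, 393]) cube([340, 322, 22]);
translate([21, 21, 0]) cylinder(h = 393, r = 21);
translate([319, 21, 0]) cylinder(h = 393, r = 21);
translate([21, 301, 0]) cylinder(h = 393, r = 21);
translate([319, 301, 0]) cylinder(h = 393, r = 21);
translate([0, 0, 415]) {
  cube([149, 151, 10]);
  translate([0, 0, 10]) cube([149, 10, 236]);
  translate([0, 141, 10]) cube([149, 10, 236]);
  translate([0, 10, 10]) cube([10, 131, 236]);
  translate([139, 10, 10]) cube([10, 131, 236]);
}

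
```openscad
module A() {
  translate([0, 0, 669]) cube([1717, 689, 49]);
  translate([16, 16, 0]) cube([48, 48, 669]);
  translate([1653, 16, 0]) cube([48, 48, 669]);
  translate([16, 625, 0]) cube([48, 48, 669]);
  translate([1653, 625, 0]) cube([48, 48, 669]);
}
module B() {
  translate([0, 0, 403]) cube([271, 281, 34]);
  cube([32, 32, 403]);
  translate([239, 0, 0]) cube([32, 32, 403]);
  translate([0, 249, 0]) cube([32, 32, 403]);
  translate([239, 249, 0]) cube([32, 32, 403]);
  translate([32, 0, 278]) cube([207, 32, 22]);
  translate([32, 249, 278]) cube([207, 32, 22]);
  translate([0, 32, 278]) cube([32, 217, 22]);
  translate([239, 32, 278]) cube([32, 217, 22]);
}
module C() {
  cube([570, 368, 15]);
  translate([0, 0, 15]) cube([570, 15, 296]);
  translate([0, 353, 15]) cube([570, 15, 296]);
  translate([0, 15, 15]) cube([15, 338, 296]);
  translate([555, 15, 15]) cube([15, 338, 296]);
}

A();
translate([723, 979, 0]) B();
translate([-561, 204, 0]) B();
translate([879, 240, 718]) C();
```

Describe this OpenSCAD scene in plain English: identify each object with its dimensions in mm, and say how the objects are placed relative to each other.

A is a rectangular dining table. The top is 1717×689×49 mm with its upper surface at z = 718 mm. It stands on four 48×48 mm square legs, each inset 16 mm from the nearest pair of top edges, running from the floor to the underside of the top.

B is a four-legged stool. The seat is a 271×281×34 mm slab whose top surface is at z = 437 mm; four square legs, each 32×32 mm in cross-section, run from the floor (z = 0) to the underside of the seat, each flush with a corner of the seat. Four stretchers, 32 mm wide and 22 mm tall, connect adjacent legs with their undersides at z = 278 mm, each running between the inner faces of the legs it joins and aligned with the legs' outer faces on the other axis.

C is an open storage box with external size 570×368×311 mm and wall thickness 15 mm (the base is also 15 mm thick). The base covers the whole footprint; the four walls stand on the base, with the y-facing walls full-width and the x-facing walls fitting between their inner faces.

Two stools sit around the table at the +y, −x sides. The open box is on top of the table.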